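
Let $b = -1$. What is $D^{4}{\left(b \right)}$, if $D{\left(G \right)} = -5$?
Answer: $625$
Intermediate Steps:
$D^{4}{\left(b \right)} = \left(-5\right)^{4} = 625$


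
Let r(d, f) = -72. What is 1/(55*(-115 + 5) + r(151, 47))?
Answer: -1/6122 ≈ -0.00016335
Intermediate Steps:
1/(55*(-115 + 5) + r(151, 47)) = 1/(55*(-115 + 5) - 72) = 1/(55*(-110) - 72) = 1/(-6050 - 72) = 1/(-6122) = -1/6122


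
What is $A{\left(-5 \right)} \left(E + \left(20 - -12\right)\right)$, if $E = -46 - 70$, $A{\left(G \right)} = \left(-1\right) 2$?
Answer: $168$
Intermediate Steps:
$A{\left(G \right)} = -2$
$E = -116$ ($E = -46 - 70 = -116$)
$A{\left(-5 \right)} \left(E + \left(20 - -12\right)\right) = - 2 \left(-116 + \left(20 - -12\right)\right) = - 2 \left(-116 + \left(20 + 12\right)\right) = - 2 \left(-116 + 32\right) = \left(-2\right) \left(-84\right) = 168$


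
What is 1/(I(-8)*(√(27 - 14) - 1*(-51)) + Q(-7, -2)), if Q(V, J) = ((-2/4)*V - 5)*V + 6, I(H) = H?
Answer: -1566/609761 + 32*√13/609761 ≈ -0.0023790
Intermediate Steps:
Q(V, J) = 6 + V*(-5 - V/2) (Q(V, J) = ((-2*¼)*V - 5)*V + 6 = (-V/2 - 5)*V + 6 = (-5 - V/2)*V + 6 = V*(-5 - V/2) + 6 = 6 + V*(-5 - V/2))
1/(I(-8)*(√(27 - 14) - 1*(-51)) + Q(-7, -2)) = 1/(-8*(√(27 - 14) - 1*(-51)) + (6 - 5*(-7) - ½*(-7)²)) = 1/(-8*(√13 + 51) + (6 + 35 - ½*49)) = 1/(-8*(51 + √13) + (6 + 35 - 49/2)) = 1/((-408 - 8*√13) + 33/2) = 1/(-783/2 - 8*√13)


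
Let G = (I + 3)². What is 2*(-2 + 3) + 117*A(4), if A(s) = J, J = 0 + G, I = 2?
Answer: 2927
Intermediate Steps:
G = 25 (G = (2 + 3)² = 5² = 25)
J = 25 (J = 0 + 25 = 25)
A(s) = 25
2*(-2 + 3) + 117*A(4) = 2*(-2 + 3) + 117*25 = 2*1 + 2925 = 2 + 2925 = 2927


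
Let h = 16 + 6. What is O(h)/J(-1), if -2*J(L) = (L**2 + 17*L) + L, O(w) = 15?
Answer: 30/17 ≈ 1.7647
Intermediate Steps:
h = 22
J(L) = -9*L - L**2/2 (J(L) = -((L**2 + 17*L) + L)/2 = -(L**2 + 18*L)/2 = -9*L - L**2/2)
O(h)/J(-1) = 15/((-1/2*(-1)*(18 - 1))) = 15/((-1/2*(-1)*17)) = 15/(17/2) = 15*(2/17) = 30/17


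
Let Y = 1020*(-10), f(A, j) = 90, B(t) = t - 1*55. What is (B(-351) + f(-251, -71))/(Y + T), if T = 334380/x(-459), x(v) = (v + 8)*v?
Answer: 5451237/175929785 ≈ 0.030985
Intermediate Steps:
B(t) = -55 + t (B(t) = t - 55 = -55 + t)
x(v) = v*(8 + v) (x(v) = (8 + v)*v = v*(8 + v))
Y = -10200
T = 111460/69003 (T = 334380/((-459*(8 - 459))) = 334380/((-459*(-451))) = 334380/207009 = 334380*(1/207009) = 111460/69003 ≈ 1.6153)
(B(-351) + f(-251, -71))/(Y + T) = ((-55 - 351) + 90)/(-10200 + 111460/69003) = (-406 + 90)/(-703719140/69003) = -316*(-69003/703719140) = 5451237/175929785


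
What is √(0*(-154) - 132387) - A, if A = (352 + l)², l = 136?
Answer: -238144 + I*√132387 ≈ -2.3814e+5 + 363.85*I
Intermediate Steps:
A = 238144 (A = (352 + 136)² = 488² = 238144)
√(0*(-154) - 132387) - A = √(0*(-154) - 132387) - 1*238144 = √(0 - 132387) - 238144 = √(-132387) - 238144 = I*√132387 - 238144 = -238144 + I*√132387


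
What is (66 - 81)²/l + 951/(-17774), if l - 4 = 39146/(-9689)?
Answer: -645802254/115531 ≈ -5589.9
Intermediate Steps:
l = -390/9689 (l = 4 + 39146/(-9689) = 4 + 39146*(-1/9689) = 4 - 39146/9689 = -390/9689 ≈ -0.040252)
(66 - 81)²/l + 951/(-17774) = (66 - 81)²/(-390/9689) + 951/(-17774) = (-15)²*(-9689/390) + 951*(-1/17774) = 225*(-9689/390) - 951/17774 = -145335/26 - 951/17774 = -645802254/115531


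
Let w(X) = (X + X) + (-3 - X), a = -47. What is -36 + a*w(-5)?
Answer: 340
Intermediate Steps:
w(X) = -3 + X (w(X) = 2*X + (-3 - X) = -3 + X)
-36 + a*w(-5) = -36 - 47*(-3 - 5) = -36 - 47*(-8) = -36 + 376 = 340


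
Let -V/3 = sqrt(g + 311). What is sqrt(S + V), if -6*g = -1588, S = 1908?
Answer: sqrt(1908 - sqrt(5181)) ≈ 42.849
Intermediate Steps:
g = 794/3 (g = -1/6*(-1588) = 794/3 ≈ 264.67)
V = -sqrt(5181) (V = -3*sqrt(794/3 + 311) = -sqrt(5181) ≈ -71.979)
sqrt(S + V) = sqrt(1908 - sqrt(5181))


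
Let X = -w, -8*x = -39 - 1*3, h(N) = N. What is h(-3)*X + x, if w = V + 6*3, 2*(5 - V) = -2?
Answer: 309/4 ≈ 77.250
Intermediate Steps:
V = 6 (V = 5 - ½*(-2) = 5 + 1 = 6)
x = 21/4 (x = -(-39 - 1*3)/8 = -(-39 - 3)/8 = -⅛*(-42) = 21/4 ≈ 5.2500)
w = 24 (w = 6 + 6*3 = 6 + 18 = 24)
X = -24 (X = -1*24 = -24)
h(-3)*X + x = -3*(-24) + 21/4 = 72 + 21/4 = 309/4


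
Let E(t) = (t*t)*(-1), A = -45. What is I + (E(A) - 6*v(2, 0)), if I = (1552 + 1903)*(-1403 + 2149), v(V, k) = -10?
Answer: 2575465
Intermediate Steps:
I = 2577430 (I = 3455*746 = 2577430)
E(t) = -t**2 (E(t) = t**2*(-1) = -t**2)
I + (E(A) - 6*v(2, 0)) = 2577430 + (-1*(-45)**2 - 6*(-10)) = 2577430 + (-1*2025 - 1*(-60)) = 2577430 + (-2025 + 60) = 2577430 - 1965 = 2575465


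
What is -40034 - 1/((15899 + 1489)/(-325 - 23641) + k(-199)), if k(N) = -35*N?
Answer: -145258845679/3628387 ≈ -40034.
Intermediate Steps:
-40034 - 1/((15899 + 1489)/(-325 - 23641) + k(-199)) = -40034 - 1/((15899 + 1489)/(-325 - 23641) - 35*(-199)) = -40034 - 1/(17388/(-23966) + 6965) = -40034 - 1/(17388*(-1/23966) + 6965) = -40034 - 1/(-378/521 + 6965) = -40034 - 1/3628387/521 = -40034 - 1*521/3628387 = -40034 - 521/3628387 = -145258845679/3628387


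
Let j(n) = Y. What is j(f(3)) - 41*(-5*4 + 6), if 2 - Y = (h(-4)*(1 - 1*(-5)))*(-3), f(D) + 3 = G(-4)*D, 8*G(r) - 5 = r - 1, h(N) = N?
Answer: 504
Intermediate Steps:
G(r) = 1/2 + r/8 (G(r) = 5/8 + (r - 1)/8 = 5/8 + (-1 + r)/8 = 5/8 + (-1/8 + r/8) = 1/2 + r/8)
f(D) = -3 (f(D) = -3 + (1/2 + (1/8)*(-4))*D = -3 + (1/2 - 1/2)*D = -3 + 0*D = -3 + 0 = -3)
Y = -70 (Y = 2 - (-4*(1 - 1*(-5)))*(-3) = 2 - (-4*(1 + 5))*(-3) = 2 - (-4*6)*(-3) = 2 - (-24)*(-3) = 2 - 1*72 = 2 - 72 = -70)
j(n) = -70
j(f(3)) - 41*(-5*4 + 6) = -70 - 41*(-5*4 + 6) = -70 - 41*(-20 + 6) = -70 - 41*(-14) = -70 + 574 = 504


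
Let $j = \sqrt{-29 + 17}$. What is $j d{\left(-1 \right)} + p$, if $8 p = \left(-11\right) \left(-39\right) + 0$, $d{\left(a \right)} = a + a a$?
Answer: $\frac{429}{8} \approx 53.625$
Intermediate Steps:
$j = 2 i \sqrt{3}$ ($j = \sqrt{-12} = 2 i \sqrt{3} \approx 3.4641 i$)
$d{\left(a \right)} = a + a^{2}$
$p = \frac{429}{8}$ ($p = \frac{\left(-11\right) \left(-39\right) + 0}{8} = \frac{429 + 0}{8} = \frac{1}{8} \cdot 429 = \frac{429}{8} \approx 53.625$)
$j d{\left(-1 \right)} + p = 2 i \sqrt{3} \left(- (1 - 1)\right) + \frac{429}{8} = 2 i \sqrt{3} \left(\left(-1\right) 0\right) + \frac{429}{8} = 2 i \sqrt{3} \cdot 0 + \frac{429}{8} = 0 + \frac{429}{8} = \frac{429}{8}$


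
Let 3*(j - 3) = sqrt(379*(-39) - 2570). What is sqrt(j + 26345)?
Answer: sqrt(237132 + 3*I*sqrt(17351))/3 ≈ 162.32 + 0.13525*I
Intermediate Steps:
j = 3 + I*sqrt(17351)/3 (j = 3 + sqrt(379*(-39) - 2570)/3 = 3 + sqrt(-14781 - 2570)/3 = 3 + sqrt(-17351)/3 = 3 + (I*sqrt(17351))/3 = 3 + I*sqrt(17351)/3 ≈ 3.0 + 43.908*I)
sqrt(j + 26345) = sqrt((3 + I*sqrt(17351)/3) + 26345) = sqrt(26348 + I*sqrt(17351)/3)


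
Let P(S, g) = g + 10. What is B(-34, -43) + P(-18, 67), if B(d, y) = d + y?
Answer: 0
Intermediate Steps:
P(S, g) = 10 + g
B(-34, -43) + P(-18, 67) = (-34 - 43) + (10 + 67) = -77 + 77 = 0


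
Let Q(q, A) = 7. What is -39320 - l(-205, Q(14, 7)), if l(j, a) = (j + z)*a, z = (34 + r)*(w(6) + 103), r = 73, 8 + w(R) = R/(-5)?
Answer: -540706/5 ≈ -1.0814e+5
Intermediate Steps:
w(R) = -8 - R/5 (w(R) = -8 + R/(-5) = -8 + R*(-⅕) = -8 - R/5)
z = 50183/5 (z = (34 + 73)*((-8 - ⅕*6) + 103) = 107*((-8 - 6/5) + 103) = 107*(-46/5 + 103) = 107*(469/5) = 50183/5 ≈ 10037.)
l(j, a) = a*(50183/5 + j) (l(j, a) = (j + 50183/5)*a = (50183/5 + j)*a = a*(50183/5 + j))
-39320 - l(-205, Q(14, 7)) = -39320 - 7*(50183 + 5*(-205))/5 = -39320 - 7*(50183 - 1025)/5 = -39320 - 7*49158/5 = -39320 - 1*344106/5 = -39320 - 344106/5 = -540706/5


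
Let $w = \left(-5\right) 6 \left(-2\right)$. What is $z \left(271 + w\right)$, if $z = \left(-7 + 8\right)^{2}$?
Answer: $331$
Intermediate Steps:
$z = 1$ ($z = 1^{2} = 1$)
$w = 60$ ($w = \left(-30\right) \left(-2\right) = 60$)
$z \left(271 + w\right) = 1 \left(271 + 60\right) = 1 \cdot 331 = 331$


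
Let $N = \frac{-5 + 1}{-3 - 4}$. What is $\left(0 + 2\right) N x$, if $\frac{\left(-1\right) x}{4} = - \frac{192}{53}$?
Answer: $\frac{6144}{371} \approx 16.561$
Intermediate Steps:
$N = \frac{4}{7}$ ($N = - \frac{4}{-7} = \left(-4\right) \left(- \frac{1}{7}\right) = \frac{4}{7} \approx 0.57143$)
$x = \frac{768}{53}$ ($x = - 4 \left(- \frac{192}{53}\right) = - 4 \left(\left(-192\right) \frac{1}{53}\right) = \left(-4\right) \left(- \frac{192}{53}\right) = \frac{768}{53} \approx 14.491$)
$\left(0 + 2\right) N x = \left(0 + 2\right) \frac{4}{7} \cdot \frac{768}{53} = 2 \cdot \frac{4}{7} \cdot \frac{768}{53} = \frac{8}{7} \cdot \frac{768}{53} = \frac{6144}{371}$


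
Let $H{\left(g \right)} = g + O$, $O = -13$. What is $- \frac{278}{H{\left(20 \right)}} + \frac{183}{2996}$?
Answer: $- \frac{118801}{2996} \approx -39.653$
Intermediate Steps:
$H{\left(g \right)} = -13 + g$ ($H{\left(g \right)} = g - 13 = -13 + g$)
$- \frac{278}{H{\left(20 \right)}} + \frac{183}{2996} = - \frac{278}{-13 + 20} + \frac{183}{2996} = - \frac{278}{7} + 183 \cdot \frac{1}{2996} = \left(-278\right) \frac{1}{7} + \frac{183}{2996} = - \frac{278}{7} + \frac{183}{2996} = - \frac{118801}{2996}$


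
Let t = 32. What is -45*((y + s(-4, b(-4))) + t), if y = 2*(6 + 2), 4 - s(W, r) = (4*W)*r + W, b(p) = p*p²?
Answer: 43560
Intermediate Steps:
b(p) = p³
s(W, r) = 4 - W - 4*W*r (s(W, r) = 4 - ((4*W)*r + W) = 4 - (4*W*r + W) = 4 - (W + 4*W*r) = 4 + (-W - 4*W*r) = 4 - W - 4*W*r)
y = 16 (y = 2*8 = 16)
-45*((y + s(-4, b(-4))) + t) = -45*((16 + (4 - 1*(-4) - 4*(-4)*(-4)³)) + 32) = -45*((16 + (4 + 4 - 4*(-4)*(-64))) + 32) = -45*((16 + (4 + 4 - 1024)) + 32) = -45*((16 - 1016) + 32) = -45*(-1000 + 32) = -45*(-968) = 43560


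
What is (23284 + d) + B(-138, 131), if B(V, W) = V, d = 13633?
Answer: 36779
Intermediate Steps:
(23284 + d) + B(-138, 131) = (23284 + 13633) - 138 = 36917 - 138 = 36779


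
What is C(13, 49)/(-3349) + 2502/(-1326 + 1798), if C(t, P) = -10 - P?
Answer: 4203523/790364 ≈ 5.3185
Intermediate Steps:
C(13, 49)/(-3349) + 2502/(-1326 + 1798) = (-10 - 1*49)/(-3349) + 2502/(-1326 + 1798) = (-10 - 49)*(-1/3349) + 2502/472 = -59*(-1/3349) + 2502*(1/472) = 59/3349 + 1251/236 = 4203523/790364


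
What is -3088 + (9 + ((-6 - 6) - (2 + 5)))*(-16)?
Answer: -2928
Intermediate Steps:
-3088 + (9 + ((-6 - 6) - (2 + 5)))*(-16) = -3088 + (9 + (-12 - 1*7))*(-16) = -3088 + (9 + (-12 - 7))*(-16) = -3088 + (9 - 19)*(-16) = -3088 - 10*(-16) = -3088 + 160 = -2928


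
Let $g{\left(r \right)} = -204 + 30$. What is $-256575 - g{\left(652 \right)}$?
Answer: $-256401$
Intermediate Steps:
$g{\left(r \right)} = -174$
$-256575 - g{\left(652 \right)} = -256575 - -174 = -256575 + 174 = -256401$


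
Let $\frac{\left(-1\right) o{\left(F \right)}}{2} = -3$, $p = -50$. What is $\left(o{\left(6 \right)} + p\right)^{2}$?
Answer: $1936$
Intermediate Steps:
$o{\left(F \right)} = 6$ ($o{\left(F \right)} = \left(-2\right) \left(-3\right) = 6$)
$\left(o{\left(6 \right)} + p\right)^{2} = \left(6 - 50\right)^{2} = \left(-44\right)^{2} = 1936$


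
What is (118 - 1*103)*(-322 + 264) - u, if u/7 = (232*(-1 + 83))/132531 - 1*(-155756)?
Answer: -20658989170/18933 ≈ -1.0912e+6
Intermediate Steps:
u = 20642517460/18933 (u = 7*((232*(-1 + 83))/132531 - 1*(-155756)) = 7*((232*82)*(1/132531) + 155756) = 7*(19024*(1/132531) + 155756) = 7*(19024/132531 + 155756) = 7*(20642517460/132531) = 20642517460/18933 ≈ 1.0903e+6)
(118 - 1*103)*(-322 + 264) - u = (118 - 1*103)*(-322 + 264) - 1*20642517460/18933 = (118 - 103)*(-58) - 20642517460/18933 = 15*(-58) - 20642517460/18933 = -870 - 20642517460/18933 = -20658989170/18933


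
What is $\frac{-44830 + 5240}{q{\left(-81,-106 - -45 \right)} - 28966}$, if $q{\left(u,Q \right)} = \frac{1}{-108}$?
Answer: $\frac{4275720}{3128329} \approx 1.3668$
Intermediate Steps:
$q{\left(u,Q \right)} = - \frac{1}{108}$
$\frac{-44830 + 5240}{q{\left(-81,-106 - -45 \right)} - 28966} = \frac{-44830 + 5240}{- \frac{1}{108} - 28966} = - \frac{39590}{- \frac{3128329}{108}} = \left(-39590\right) \left(- \frac{108}{3128329}\right) = \frac{4275720}{3128329}$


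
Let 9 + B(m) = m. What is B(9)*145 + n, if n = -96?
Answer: -96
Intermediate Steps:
B(m) = -9 + m
B(9)*145 + n = (-9 + 9)*145 - 96 = 0*145 - 96 = 0 - 96 = -96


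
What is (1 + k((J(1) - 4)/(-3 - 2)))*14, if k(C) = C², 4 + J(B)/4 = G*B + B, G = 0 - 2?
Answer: 8414/25 ≈ 336.56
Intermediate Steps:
G = -2
J(B) = -16 - 4*B (J(B) = -16 + 4*(-2*B + B) = -16 + 4*(-B) = -16 - 4*B)
(1 + k((J(1) - 4)/(-3 - 2)))*14 = (1 + (((-16 - 4*1) - 4)/(-3 - 2))²)*14 = (1 + (((-16 - 4) - 4)/(-5))²)*14 = (1 + ((-20 - 4)*(-⅕))²)*14 = (1 + (-24*(-⅕))²)*14 = (1 + (24/5)²)*14 = (1 + 576/25)*14 = (601/25)*14 = 8414/25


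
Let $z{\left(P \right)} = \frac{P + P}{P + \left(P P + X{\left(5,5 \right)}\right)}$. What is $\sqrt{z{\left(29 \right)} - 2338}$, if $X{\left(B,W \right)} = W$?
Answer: $\frac{2 i \sqrt{17899805}}{175} \approx 48.352 i$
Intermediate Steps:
$z{\left(P \right)} = \frac{2 P}{5 + P + P^{2}}$ ($z{\left(P \right)} = \frac{P + P}{P + \left(P P + 5\right)} = \frac{2 P}{P + \left(P^{2} + 5\right)} = \frac{2 P}{P + \left(5 + P^{2}\right)} = \frac{2 P}{5 + P + P^{2}}$)
$\sqrt{z{\left(29 \right)} - 2338} = \sqrt{2 \cdot 29 \frac{1}{5 + 29 + 29^{2}} - 2338} = \sqrt{2 \cdot 29 \frac{1}{5 + 29 + 841} - 2338} = \sqrt{2 \cdot 29 \cdot \frac{1}{875} - 2338} = \sqrt{\frac{58}{875} - 2338} = \sqrt{- \frac{2045692}{875}} = \frac{2 i \sqrt{17899805}}{175}$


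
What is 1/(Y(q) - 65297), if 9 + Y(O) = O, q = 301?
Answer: -1/65005 ≈ -1.5383e-5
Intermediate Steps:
Y(O) = -9 + O
1/(Y(q) - 65297) = 1/((-9 + 301) - 65297) = 1/(292 - 65297) = 1/(-65005) = -1/65005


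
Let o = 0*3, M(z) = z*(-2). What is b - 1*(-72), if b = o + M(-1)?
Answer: 74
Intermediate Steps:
M(z) = -2*z
o = 0
b = 2 (b = 0 - 2*(-1) = 0 + 2 = 2)
b - 1*(-72) = 2 - 1*(-72) = 2 + 72 = 74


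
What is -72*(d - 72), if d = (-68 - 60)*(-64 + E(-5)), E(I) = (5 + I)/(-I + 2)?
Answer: -584640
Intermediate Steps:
E(I) = (5 + I)/(2 - I)
d = 8192 (d = (-68 - 60)*(-64 + (-5 - 1*(-5))/(-2 - 5)) = -128*(-64 + (-5 + 5)/(-7)) = -128*(-64 - ⅐*0) = -128*(-64 + 0) = -128*(-64) = 8192)
-72*(d - 72) = -72*(8192 - 72) = -72*8120 = -584640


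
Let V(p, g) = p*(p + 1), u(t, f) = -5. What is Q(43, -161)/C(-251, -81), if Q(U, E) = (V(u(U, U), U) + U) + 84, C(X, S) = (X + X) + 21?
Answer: -147/481 ≈ -0.30561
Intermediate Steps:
V(p, g) = p*(1 + p)
C(X, S) = 21 + 2*X (C(X, S) = 2*X + 21 = 21 + 2*X)
Q(U, E) = 104 + U (Q(U, E) = (-5*(1 - 5) + U) + 84 = (-5*(-4) + U) + 84 = (20 + U) + 84 = 104 + U)
Q(43, -161)/C(-251, -81) = (104 + 43)/(21 + 2*(-251)) = 147/(21 - 502) = 147/(-481) = 147*(-1/481) = -147/481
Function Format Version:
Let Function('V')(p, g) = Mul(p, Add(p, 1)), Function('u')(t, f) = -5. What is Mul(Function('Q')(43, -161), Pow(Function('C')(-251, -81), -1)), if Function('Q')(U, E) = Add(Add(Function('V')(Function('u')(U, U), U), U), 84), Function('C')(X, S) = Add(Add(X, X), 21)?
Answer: Rational(-147, 481) ≈ -0.30561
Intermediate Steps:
Function('V')(p, g) = Mul(p, Add(1, p))
Function('C')(X, S) = Add(21, Mul(2, X)) (Function('C')(X, S) = Add(Mul(2, X), 21) = Add(21, Mul(2, X)))
Function('Q')(U, E) = Add(104, U) (Function('Q')(U, E) = Add(Add(Mul(-5, Add(1, -5)), U), 84) = Add(Add(Mul(-5, -4), U), 84) = Add(Add(20, U), 84) = Add(104, U))
Mul(Function('Q')(43, -161), Pow(Function('C')(-251, -81), -1)) = Mul(Add(104, 43), Pow(Add(21, Mul(2, -251)), -1)) = Mul(147, Pow(Add(21, -502), -1)) = Mul(147, Pow(-481, -1)) = Mul(147, Rational(-1, 481)) = Rational(-147, 481)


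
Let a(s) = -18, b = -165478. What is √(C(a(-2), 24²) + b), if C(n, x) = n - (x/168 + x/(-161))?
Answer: 4*I*√268113622/161 ≈ 406.81*I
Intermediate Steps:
C(n, x) = n + x/3864 (C(n, x) = n - (x*(1/168) + x*(-1/161)) = n - (x/168 - x/161) = n - (-1)*x/3864 = n + x/3864)
√(C(a(-2), 24²) + b) = √((-18 + (1/3864)*24²) - 165478) = √((-18 + (1/3864)*576) - 165478) = √((-18 + 24/161) - 165478) = √(-2874/161 - 165478) = √(-26644832/161) = 4*I*√268113622/161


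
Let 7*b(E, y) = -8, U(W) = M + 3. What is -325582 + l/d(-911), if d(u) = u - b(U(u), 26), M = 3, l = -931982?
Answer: -2067107884/6369 ≈ -3.2456e+5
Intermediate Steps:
U(W) = 6 (U(W) = 3 + 3 = 6)
b(E, y) = -8/7 (b(E, y) = (1/7)*(-8) = -8/7)
d(u) = 8/7 + u (d(u) = u - 1*(-8/7) = u + 8/7 = 8/7 + u)
-325582 + l/d(-911) = -325582 - 931982/(8/7 - 911) = -325582 - 931982/(-6369/7) = -325582 - 931982*(-7/6369) = -325582 + 6523874/6369 = -2067107884/6369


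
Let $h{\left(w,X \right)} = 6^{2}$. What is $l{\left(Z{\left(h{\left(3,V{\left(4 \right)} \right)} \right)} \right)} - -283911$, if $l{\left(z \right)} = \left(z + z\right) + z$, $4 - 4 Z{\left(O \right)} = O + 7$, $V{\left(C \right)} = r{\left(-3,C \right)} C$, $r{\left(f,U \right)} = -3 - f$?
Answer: $\frac{1135527}{4} \approx 2.8388 \cdot 10^{5}$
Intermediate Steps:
$V{\left(C \right)} = 0$ ($V{\left(C \right)} = \left(-3 - -3\right) C = \left(-3 + 3\right) C = 0 C = 0$)
$h{\left(w,X \right)} = 36$
$Z{\left(O \right)} = - \frac{3}{4} - \frac{O}{4}$ ($Z{\left(O \right)} = 1 - \frac{O + 7}{4} = 1 - \frac{7 + O}{4} = 1 - \left(\frac{7}{4} + \frac{O}{4}\right) = - \frac{3}{4} - \frac{O}{4}$)
$l{\left(z \right)} = 3 z$ ($l{\left(z \right)} = 2 z + z = 3 z$)
$l{\left(Z{\left(h{\left(3,V{\left(4 \right)} \right)} \right)} \right)} - -283911 = 3 \left(- \frac{3}{4} - 9\right) - -283911 = 3 \left(- \frac{3}{4} - 9\right) + 283911 = 3 \left(- \frac{39}{4}\right) + 283911 = - \frac{117}{4} + 283911 = \frac{1135527}{4}$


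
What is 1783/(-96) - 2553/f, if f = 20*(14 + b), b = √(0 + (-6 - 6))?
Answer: (-8915*√3 + 93041*I)/(480*(√3 - 7*I)) ≈ -27.165 + 2.1259*I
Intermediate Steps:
b = 2*I*√3 (b = √(0 - 12) = √(-12) = 2*I*√3 ≈ 3.4641*I)
f = 280 + 40*I*√3 (f = 20*(14 + 2*I*√3) = 280 + 40*I*√3 ≈ 280.0 + 69.282*I)
1783/(-96) - 2553/f = 1783/(-96) - 2553/(280 + 40*I*√3) = 1783*(-1/96) - 2553/(280 + 40*I*√3) = -1783/96 - 2553/(280 + 40*I*√3)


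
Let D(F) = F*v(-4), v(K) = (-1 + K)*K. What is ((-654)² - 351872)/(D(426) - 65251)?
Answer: -75844/56731 ≈ -1.3369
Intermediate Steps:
v(K) = K*(-1 + K)
D(F) = 20*F (D(F) = F*(-4*(-1 - 4)) = F*(-4*(-5)) = F*20 = 20*F)
((-654)² - 351872)/(D(426) - 65251) = ((-654)² - 351872)/(20*426 - 65251) = (427716 - 351872)/(8520 - 65251) = 75844/(-56731) = 75844*(-1/56731) = -75844/56731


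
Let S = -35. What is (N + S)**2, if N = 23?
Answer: 144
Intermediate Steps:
(N + S)**2 = (23 - 35)**2 = (-12)**2 = 144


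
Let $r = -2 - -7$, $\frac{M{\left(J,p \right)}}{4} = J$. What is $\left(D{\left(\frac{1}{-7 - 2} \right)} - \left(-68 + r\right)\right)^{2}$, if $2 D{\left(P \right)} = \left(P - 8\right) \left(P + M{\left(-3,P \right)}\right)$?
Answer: $\frac{329894569}{26244} \approx 12570.0$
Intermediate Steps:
$M{\left(J,p \right)} = 4 J$
$r = 5$ ($r = -2 + 7 = 5$)
$D{\left(P \right)} = \frac{\left(-12 + P\right) \left(-8 + P\right)}{2}$ ($D{\left(P \right)} = \frac{\left(P - 8\right) \left(P + 4 \left(-3\right)\right)}{2} = \frac{\left(-8 + P\right) \left(P - 12\right)}{2} = \frac{\left(-8 + P\right) \left(-12 + P\right)}{2} = \frac{\left(-12 + P\right) \left(-8 + P\right)}{2}$)
$\left(D{\left(\frac{1}{-7 - 2} \right)} - \left(-68 + r\right)\right)^{2} = \left(\left(48 + \frac{\left(\frac{1}{-7 - 2}\right)^{2}}{2} - \frac{10}{-7 - 2}\right) + \left(68 - 5\right)\right)^{2} = \left(\left(48 + \frac{\left(\frac{1}{-9}\right)^{2}}{2} - \frac{10}{-9}\right) + \left(68 - 5\right)\right)^{2} = \left(\left(48 + \frac{\left(- \frac{1}{9}\right)^{2}}{2} - - \frac{10}{9}\right) + 63\right)^{2} = \left(\left(48 + \frac{1}{2} \cdot \frac{1}{81} + \frac{10}{9}\right) + 63\right)^{2} = \left(\left(48 + \frac{1}{162} + \frac{10}{9}\right) + 63\right)^{2} = \left(\frac{7957}{162} + 63\right)^{2} = \left(\frac{18163}{162}\right)^{2} = \frac{329894569}{26244}$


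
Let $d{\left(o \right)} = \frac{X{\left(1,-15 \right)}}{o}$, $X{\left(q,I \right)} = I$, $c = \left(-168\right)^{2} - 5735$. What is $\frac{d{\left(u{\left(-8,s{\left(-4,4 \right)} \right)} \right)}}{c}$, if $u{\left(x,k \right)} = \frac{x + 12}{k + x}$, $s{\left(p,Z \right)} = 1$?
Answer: $\frac{105}{89956} \approx 0.0011672$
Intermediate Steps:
$c = 22489$ ($c = 28224 - 5735 = 22489$)
$u{\left(x,k \right)} = \frac{12 + x}{k + x}$
$d{\left(o \right)} = - \frac{15}{o}$
$\frac{d{\left(u{\left(-8,s{\left(-4,4 \right)} \right)} \right)}}{c} = \frac{\left(-15\right) \frac{1}{\frac{1}{1 - 8} \left(12 - 8\right)}}{22489} = - \frac{15}{\frac{1}{-7} \cdot 4} \cdot \frac{1}{22489} = - \frac{15}{\left(- \frac{1}{7}\right) 4} \cdot \frac{1}{22489} = - \frac{15}{- \frac{4}{7}} \cdot \frac{1}{22489} = \left(-15\right) \left(- \frac{7}{4}\right) \frac{1}{22489} = \frac{105}{4} \cdot \frac{1}{22489} = \frac{105}{89956}$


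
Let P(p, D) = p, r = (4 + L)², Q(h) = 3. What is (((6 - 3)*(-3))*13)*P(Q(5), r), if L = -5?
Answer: -351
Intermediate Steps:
r = 1 (r = (4 - 5)² = (-1)² = 1)
(((6 - 3)*(-3))*13)*P(Q(5), r) = (((6 - 3)*(-3))*13)*3 = ((3*(-3))*13)*3 = -9*13*3 = -117*3 = -351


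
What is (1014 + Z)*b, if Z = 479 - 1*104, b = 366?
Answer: 508374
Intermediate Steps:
Z = 375 (Z = 479 - 104 = 375)
(1014 + Z)*b = (1014 + 375)*366 = 1389*366 = 508374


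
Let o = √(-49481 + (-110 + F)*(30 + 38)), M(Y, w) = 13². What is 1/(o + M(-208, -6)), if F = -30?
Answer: 169/87562 - I*√59001/87562 ≈ 0.0019301 - 0.002774*I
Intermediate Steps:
M(Y, w) = 169
o = I*√59001 (o = √(-49481 + (-110 - 30)*(30 + 38)) = √(-49481 - 140*68) = √(-49481 - 9520) = √(-59001) = I*√59001 ≈ 242.9*I)
1/(o + M(-208, -6)) = 1/(I*√59001 + 169) = 1/(169 + I*√59001)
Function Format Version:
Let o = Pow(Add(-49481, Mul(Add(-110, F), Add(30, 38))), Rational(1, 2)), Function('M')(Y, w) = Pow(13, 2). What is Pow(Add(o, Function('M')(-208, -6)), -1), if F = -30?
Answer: Add(Rational(169, 87562), Mul(Rational(-1, 87562), I, Pow(59001, Rational(1, 2)))) ≈ Add(0.0019301, Mul(-0.0027740, I))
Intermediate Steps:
Function('M')(Y, w) = 169
o = Mul(I, Pow(59001, Rational(1, 2))) (o = Pow(Add(-49481, Mul(Add(-110, -30), Add(30, 38))), Rational(1, 2)) = Pow(Add(-49481, Mul(-140, 68)), Rational(1, 2)) = Pow(Add(-49481, -9520), Rational(1, 2)) = Pow(-59001, Rational(1, 2)) = Mul(I, Pow(59001, Rational(1, 2))) ≈ Mul(242.90, I))
Pow(Add(o, Function('M')(-208, -6)), -1) = Pow(Add(Mul(I, Pow(59001, Rational(1, 2))), 169), -1) = Pow(Add(169, Mul(I, Pow(59001, Rational(1, 2)))), -1)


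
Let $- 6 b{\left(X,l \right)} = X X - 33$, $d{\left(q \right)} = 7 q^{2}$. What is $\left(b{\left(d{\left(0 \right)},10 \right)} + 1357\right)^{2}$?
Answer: $\frac{7425625}{4} \approx 1.8564 \cdot 10^{6}$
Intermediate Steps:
$b{\left(X,l \right)} = \frac{11}{2} - \frac{X^{2}}{6}$ ($b{\left(X,l \right)} = - \frac{X X - 33}{6} = - \frac{X^{2} - 33}{6} = - \frac{-33 + X^{2}}{6} = \frac{11}{2} - \frac{X^{2}}{6}$)
$\left(b{\left(d{\left(0 \right)},10 \right)} + 1357\right)^{2} = \left(\left(\frac{11}{2} - \frac{\left(7 \cdot 0^{2}\right)^{2}}{6}\right) + 1357\right)^{2} = \left(\left(\frac{11}{2} - \frac{\left(7 \cdot 0\right)^{2}}{6}\right) + 1357\right)^{2} = \left(\left(\frac{11}{2} - \frac{0^{2}}{6}\right) + 1357\right)^{2} = \left(\left(\frac{11}{2} - 0\right) + 1357\right)^{2} = \left(\left(\frac{11}{2} + 0\right) + 1357\right)^{2} = \left(\frac{11}{2} + 1357\right)^{2} = \left(\frac{2725}{2}\right)^{2} = \frac{7425625}{4}$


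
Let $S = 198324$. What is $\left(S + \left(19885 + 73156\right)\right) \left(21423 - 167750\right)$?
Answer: $-42634566355$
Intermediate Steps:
$\left(S + \left(19885 + 73156\right)\right) \left(21423 - 167750\right) = \left(198324 + \left(19885 + 73156\right)\right) \left(21423 - 167750\right) = \left(198324 + 93041\right) \left(-146327\right) = 291365 \left(-146327\right) = -42634566355$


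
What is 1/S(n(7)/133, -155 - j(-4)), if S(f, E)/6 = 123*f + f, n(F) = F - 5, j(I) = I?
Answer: 133/1488 ≈ 0.089382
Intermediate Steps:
n(F) = -5 + F
S(f, E) = 744*f (S(f, E) = 6*(123*f + f) = 6*(124*f) = 744*f)
1/S(n(7)/133, -155 - j(-4)) = 1/(744*((-5 + 7)/133)) = 1/(744*(2*(1/133))) = 1/(744*(2/133)) = 1/(1488/133) = 133/1488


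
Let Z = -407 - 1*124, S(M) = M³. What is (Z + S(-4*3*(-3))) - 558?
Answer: 45567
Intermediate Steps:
Z = -531 (Z = -407 - 124 = -531)
(Z + S(-4*3*(-3))) - 558 = (-531 + (-4*3*(-3))³) - 558 = (-531 + (-12*(-3))³) - 558 = (-531 + 36³) - 558 = (-531 + 46656) - 558 = 46125 - 558 = 45567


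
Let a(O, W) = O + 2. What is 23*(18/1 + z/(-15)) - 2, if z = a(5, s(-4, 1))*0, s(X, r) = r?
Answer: 412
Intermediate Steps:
a(O, W) = 2 + O
z = 0 (z = (2 + 5)*0 = 7*0 = 0)
23*(18/1 + z/(-15)) - 2 = 23*(18/1 + 0/(-15)) - 2 = 23*(18*1 + 0*(-1/15)) - 2 = 23*(18 + 0) - 2 = 23*18 - 2 = 414 - 2 = 412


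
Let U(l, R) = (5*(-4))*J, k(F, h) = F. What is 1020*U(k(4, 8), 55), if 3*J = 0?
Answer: 0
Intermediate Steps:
J = 0 (J = (1/3)*0 = 0)
U(l, R) = 0 (U(l, R) = (5*(-4))*0 = -20*0 = 0)
1020*U(k(4, 8), 55) = 1020*0 = 0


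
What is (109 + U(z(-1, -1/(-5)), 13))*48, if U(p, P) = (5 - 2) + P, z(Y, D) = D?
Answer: 6000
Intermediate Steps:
U(p, P) = 3 + P
(109 + U(z(-1, -1/(-5)), 13))*48 = (109 + (3 + 13))*48 = (109 + 16)*48 = 125*48 = 6000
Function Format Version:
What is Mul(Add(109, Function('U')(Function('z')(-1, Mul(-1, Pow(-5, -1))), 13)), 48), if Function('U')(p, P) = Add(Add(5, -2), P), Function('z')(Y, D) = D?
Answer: 6000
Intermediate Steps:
Function('U')(p, P) = Add(3, P)
Mul(Add(109, Function('U')(Function('z')(-1, Mul(-1, Pow(-5, -1))), 13)), 48) = Mul(Add(109, Add(3, 13)), 48) = Mul(Add(109, 16), 48) = Mul(125, 48) = 6000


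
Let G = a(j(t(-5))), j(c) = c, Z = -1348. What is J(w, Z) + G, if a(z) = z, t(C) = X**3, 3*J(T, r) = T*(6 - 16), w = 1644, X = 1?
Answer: -5479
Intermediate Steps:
J(T, r) = -10*T/3 (J(T, r) = (T*(6 - 16))/3 = (T*(-10))/3 = (-10*T)/3 = -10*T/3)
t(C) = 1 (t(C) = 1**3 = 1)
G = 1
J(w, Z) + G = -10/3*1644 + 1 = -5480 + 1 = -5479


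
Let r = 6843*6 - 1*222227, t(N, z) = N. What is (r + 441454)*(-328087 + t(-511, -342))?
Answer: -85529130430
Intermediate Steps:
r = -181169 (r = 41058 - 222227 = -181169)
(r + 441454)*(-328087 + t(-511, -342)) = (-181169 + 441454)*(-328087 - 511) = 260285*(-328598) = -85529130430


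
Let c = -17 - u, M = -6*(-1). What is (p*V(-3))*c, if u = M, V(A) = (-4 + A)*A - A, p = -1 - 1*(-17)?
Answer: -8832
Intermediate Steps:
p = 16 (p = -1 + 17 = 16)
V(A) = -A + A*(-4 + A) (V(A) = A*(-4 + A) - A = -A + A*(-4 + A))
M = 6
u = 6
c = -23 (c = -17 - 1*6 = -17 - 6 = -23)
(p*V(-3))*c = (16*(-3*(-5 - 3)))*(-23) = (16*(-3*(-8)))*(-23) = (16*24)*(-23) = 384*(-23) = -8832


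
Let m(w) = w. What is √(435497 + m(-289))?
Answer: 2*√108802 ≈ 659.70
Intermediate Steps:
√(435497 + m(-289)) = √(435497 - 289) = √435208 = 2*√108802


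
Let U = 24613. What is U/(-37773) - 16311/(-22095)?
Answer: 8032352/92732715 ≈ 0.086618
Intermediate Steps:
U/(-37773) - 16311/(-22095) = 24613/(-37773) - 16311/(-22095) = 24613*(-1/37773) - 16311*(-1/22095) = -24613/37773 + 5437/7365 = 8032352/92732715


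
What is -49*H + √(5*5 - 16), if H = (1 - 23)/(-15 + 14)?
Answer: -1075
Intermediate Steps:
H = 22 (H = -22/(-1) = -22*(-1) = 22)
-49*H + √(5*5 - 16) = -49*22 + √(5*5 - 16) = -1078 + √(25 - 16) = -1078 + √9 = -1078 + 3 = -1075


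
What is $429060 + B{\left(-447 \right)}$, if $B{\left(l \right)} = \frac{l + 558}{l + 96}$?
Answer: $\frac{50199983}{117} \approx 4.2906 \cdot 10^{5}$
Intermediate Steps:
$B{\left(l \right)} = \frac{558 + l}{96 + l}$
$429060 + B{\left(-447 \right)} = 429060 + \frac{558 - 447}{96 - 447} = 429060 + \frac{1}{-351} \cdot 111 = 429060 - \frac{37}{117} = \frac{50199983}{117}$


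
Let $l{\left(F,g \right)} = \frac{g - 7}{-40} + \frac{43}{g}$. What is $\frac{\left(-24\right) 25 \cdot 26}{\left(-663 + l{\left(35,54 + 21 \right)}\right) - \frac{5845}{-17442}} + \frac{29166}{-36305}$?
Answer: $\frac{59629603720218}{2627087052985} \approx 22.698$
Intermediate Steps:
$l{\left(F,g \right)} = \frac{7}{40} + \frac{43}{g} - \frac{g}{40}$ ($l{\left(F,g \right)} = \left(-7 + g\right) \left(- \frac{1}{40}\right) + \frac{43}{g} = \left(\frac{7}{40} - \frac{g}{40}\right) + \frac{43}{g} = \frac{7}{40} + \frac{43}{g} - \frac{g}{40}$)
$\frac{\left(-24\right) 25 \cdot 26}{\left(-663 + l{\left(35,54 + 21 \right)}\right) - \frac{5845}{-17442}} + \frac{29166}{-36305} = \frac{\left(-24\right) 25 \cdot 26}{\left(-663 + \frac{1720 - \left(54 + 21\right) \left(-7 + \left(54 + 21\right)\right)}{40 \left(54 + 21\right)}\right) - \frac{5845}{-17442}} + \frac{29166}{-36305} = \frac{\left(-600\right) 26}{\left(-663 + \frac{1720 - 75 \left(-7 + 75\right)}{40 \cdot 75}\right) - 5845 \left(- \frac{1}{17442}\right)} + 29166 \left(- \frac{1}{36305}\right) = - \frac{15600}{\left(-663 + \frac{1}{40} \cdot \frac{1}{75} \left(1720 - 75 \cdot 68\right)\right) - - \frac{5845}{17442}} - \frac{29166}{36305} = - \frac{15600}{\left(-663 + \frac{1}{40} \cdot \frac{1}{75} \left(1720 - 5100\right)\right) + \frac{5845}{17442}} - \frac{29166}{36305} = - \frac{15600}{\left(-663 + \frac{1}{40} \cdot \frac{1}{75} \left(-3380\right)\right) + \frac{5845}{17442}} - \frac{29166}{36305} = - \frac{15600}{\left(-663 - \frac{169}{150}\right) + \frac{5845}{17442}} - \frac{29166}{36305} = - \frac{15600}{- \frac{99619}{150} + \frac{5845}{17442}} - \frac{29166}{36305} = - \frac{15600}{- \frac{144723154}{218025}} - \frac{29166}{36305} = \left(-15600\right) \left(- \frac{218025}{144723154}\right) - \frac{29166}{36305} = \frac{1700595000}{72361577} - \frac{29166}{36305} = \frac{59629603720218}{2627087052985}$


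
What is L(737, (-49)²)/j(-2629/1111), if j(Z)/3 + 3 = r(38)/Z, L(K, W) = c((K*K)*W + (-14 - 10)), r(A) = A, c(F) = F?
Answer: -62338310011/2733 ≈ -2.2809e+7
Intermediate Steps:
L(K, W) = -24 + W*K² (L(K, W) = (K*K)*W + (-14 - 10) = K²*W - 24 = W*K² - 24 = -24 + W*K²)
j(Z) = -9 + 114/Z (j(Z) = -9 + 3*(38/Z) = -9 + 114/Z)
L(737, (-49)²)/j(-2629/1111) = (-24 + (-49)²*737²)/(-9 + 114/((-2629/1111))) = (-24 + 2401*543169)/(-9 + 114/((-2629*1/1111))) = (-24 + 1304148769)/(-9 + 114/(-239/101)) = 1304148745/(-9 + 114*(-101/239)) = 1304148745/(-9 - 11514/239) = 1304148745/(-13665/239) = 1304148745*(-239/13665) = -62338310011/2733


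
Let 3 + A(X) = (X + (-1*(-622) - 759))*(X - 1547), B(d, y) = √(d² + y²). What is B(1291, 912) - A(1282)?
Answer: 303428 + 185*√73 ≈ 3.0501e+5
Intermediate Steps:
A(X) = -3 + (-1547 + X)*(-137 + X) (A(X) = -3 + (X + (-1*(-622) - 759))*(X - 1547) = -3 + (X + (622 - 759))*(-1547 + X) = -3 + (X - 137)*(-1547 + X) = -3 + (-137 + X)*(-1547 + X) = -3 + (-1547 + X)*(-137 + X))
B(1291, 912) - A(1282) = √(1291² + 912²) - (211936 + 1282² - 1684*1282) = √(1666681 + 831744) - (211936 + 1643524 - 2158888) = √2498425 - 1*(-303428) = 185*√73 + 303428 = 303428 + 185*√73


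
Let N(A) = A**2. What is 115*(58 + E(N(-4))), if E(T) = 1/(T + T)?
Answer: 213555/32 ≈ 6673.6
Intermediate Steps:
E(T) = 1/(2*T)
115*(58 + E(N(-4))) = 115*(58 + 1/(2*((-4)**2))) = 115*(58 + (1/2)/16) = 115*(58 + (1/2)*(1/16)) = 115*(58 + 1/32) = 115*(1857/32) = 213555/32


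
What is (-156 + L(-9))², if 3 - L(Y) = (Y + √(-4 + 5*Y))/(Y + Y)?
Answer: 1908530/81 - 2149*I/18 ≈ 23562.0 - 119.39*I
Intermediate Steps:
L(Y) = 3 - (Y + √(-4 + 5*Y))/(2*Y) (L(Y) = 3 - (Y + √(-4 + 5*Y))/(Y + Y) = 3 - (Y + √(-4 + 5*Y))/(2*Y))
(-156 + L(-9))² = (-156 + (½)*(-√(-4 + 5*(-9)) + 5*(-9))/(-9))² = (-156 + (½)*(-⅑)*(-√(-4 - 45) - 45))² = (-156 + (½)*(-⅑)*(-√(-49) - 45))² = (-156 + (½)*(-⅑)*(-7*I - 45))² = (-156 + (½)*(-⅑)*(-45 - 7*I))² = (-156 + (5/2 + 7*I/18))² = (-307/2 + 7*I/18)²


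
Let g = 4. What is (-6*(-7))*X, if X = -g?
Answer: -168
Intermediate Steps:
X = -4 (X = -1*4 = -4)
(-6*(-7))*X = -6*(-7)*(-4) = 42*(-4) = -168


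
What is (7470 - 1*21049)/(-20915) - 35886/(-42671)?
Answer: 1329985199/892463965 ≈ 1.4902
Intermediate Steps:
(7470 - 1*21049)/(-20915) - 35886/(-42671) = (7470 - 21049)*(-1/20915) - 35886*(-1/42671) = -13579*(-1/20915) + 35886/42671 = 13579/20915 + 35886/42671 = 1329985199/892463965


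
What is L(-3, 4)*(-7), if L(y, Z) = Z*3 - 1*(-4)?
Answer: -112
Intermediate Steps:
L(y, Z) = 4 + 3*Z (L(y, Z) = 3*Z + 4 = 4 + 3*Z)
L(-3, 4)*(-7) = (4 + 3*4)*(-7) = (4 + 12)*(-7) = 16*(-7) = -112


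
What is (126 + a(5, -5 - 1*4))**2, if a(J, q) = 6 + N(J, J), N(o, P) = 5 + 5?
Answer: 20164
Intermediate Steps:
N(o, P) = 10
a(J, q) = 16 (a(J, q) = 6 + 10 = 16)
(126 + a(5, -5 - 1*4))**2 = (126 + 16)**2 = 142**2 = 20164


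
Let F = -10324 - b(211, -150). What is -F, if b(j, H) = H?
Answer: 10174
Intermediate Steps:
F = -10174 (F = -10324 - 1*(-150) = -10324 + 150 = -10174)
-F = -1*(-10174) = 10174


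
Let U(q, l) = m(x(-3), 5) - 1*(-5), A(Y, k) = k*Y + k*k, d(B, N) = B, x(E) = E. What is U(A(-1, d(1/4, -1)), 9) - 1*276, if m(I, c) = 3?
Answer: -268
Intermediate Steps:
A(Y, k) = k² + Y*k (A(Y, k) = Y*k + k² = k² + Y*k)
U(q, l) = 8 (U(q, l) = 3 - 1*(-5) = 3 + 5 = 8)
U(A(-1, d(1/4, -1)), 9) - 1*276 = 8 - 1*276 = 8 - 276 = -268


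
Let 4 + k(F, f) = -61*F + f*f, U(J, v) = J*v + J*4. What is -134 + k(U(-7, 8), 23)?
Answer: 5515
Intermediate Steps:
U(J, v) = 4*J + J*v (U(J, v) = J*v + 4*J = 4*J + J*v)
k(F, f) = -4 + f² - 61*F (k(F, f) = -4 + (-61*F + f*f) = -4 + (-61*F + f²) = -4 + (f² - 61*F) = -4 + f² - 61*F)
-134 + k(U(-7, 8), 23) = -134 + (-4 + 23² - (-427)*(4 + 8)) = -134 + (-4 + 529 - (-427)*12) = -134 + (-4 + 529 - 61*(-84)) = -134 + (-4 + 529 + 5124) = -134 + 5649 = 5515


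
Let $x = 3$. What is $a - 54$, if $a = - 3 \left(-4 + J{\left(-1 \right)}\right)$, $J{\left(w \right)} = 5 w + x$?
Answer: $-36$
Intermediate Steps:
$J{\left(w \right)} = 3 + 5 w$ ($J{\left(w \right)} = 5 w + 3 = 3 + 5 w$)
$a = 18$ ($a = - 3 \left(-4 + \left(3 + 5 \left(-1\right)\right)\right) = - 3 \left(-4 + \left(3 - 5\right)\right) = - 3 \left(-4 - 2\right) = \left(-3\right) \left(-6\right) = 18$)
$a - 54 = 18 - 54 = -36$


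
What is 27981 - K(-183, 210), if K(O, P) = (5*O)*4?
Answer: 31641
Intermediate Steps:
K(O, P) = 20*O
27981 - K(-183, 210) = 27981 - 20*(-183) = 27981 - 1*(-3660) = 27981 + 3660 = 31641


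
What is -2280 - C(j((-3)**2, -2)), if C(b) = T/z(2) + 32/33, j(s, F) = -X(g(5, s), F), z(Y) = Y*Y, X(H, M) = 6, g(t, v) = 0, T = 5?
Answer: -301253/132 ≈ -2282.2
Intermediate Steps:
z(Y) = Y**2
j(s, F) = -6 (j(s, F) = -1*6 = -6)
C(b) = 293/132 (C(b) = 5/(2**2) + 32/33 = 5/4 + 32*(1/33) = 5*(1/4) + 32/33 = 5/4 + 32/33 = 293/132)
-2280 - C(j((-3)**2, -2)) = -2280 - 1*293/132 = -2280 - 293/132 = -301253/132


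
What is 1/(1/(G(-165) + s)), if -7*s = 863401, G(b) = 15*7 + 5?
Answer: -123233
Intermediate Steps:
G(b) = 110 (G(b) = 105 + 5 = 110)
s = -123343 (s = -1/7*863401 = -123343)
1/(1/(G(-165) + s)) = 1/(1/(110 - 123343)) = 1/(1/(-123233)) = 1/(-1/123233) = -123233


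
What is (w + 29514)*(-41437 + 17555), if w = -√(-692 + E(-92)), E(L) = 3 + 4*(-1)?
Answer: -704853348 + 71646*I*√77 ≈ -7.0485e+8 + 6.2869e+5*I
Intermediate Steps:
E(L) = -1 (E(L) = 3 - 4 = -1)
w = -3*I*√77 (w = -√(-692 - 1) = -√(-693) = -3*I*√77 ≈ -26.325*I)
(w + 29514)*(-41437 + 17555) = (-3*I*√77 + 29514)*(-41437 + 17555) = (29514 - 3*I*√77)*(-23882) = -704853348 + 71646*I*√77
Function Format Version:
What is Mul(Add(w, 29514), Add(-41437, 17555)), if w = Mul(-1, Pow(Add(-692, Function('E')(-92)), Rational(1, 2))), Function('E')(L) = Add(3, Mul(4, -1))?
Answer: Add(-704853348, Mul(71646, I, Pow(77, Rational(1, 2)))) ≈ Add(-7.0485e+8, Mul(6.2869e+5, I))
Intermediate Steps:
Function('E')(L) = -1 (Function('E')(L) = Add(3, -4) = -1)
w = Mul(-3, I, Pow(77, Rational(1, 2))) (w = Mul(-1, Pow(Add(-692, -1), Rational(1, 2))) = Mul(-1, Pow(-693, Rational(1, 2))) = Mul(-1, Mul(3, I, Pow(77, Rational(1, 2)))) = Mul(-3, I, Pow(77, Rational(1, 2))) ≈ Mul(-26.325, I))
Mul(Add(w, 29514), Add(-41437, 17555)) = Mul(Add(Mul(-3, I, Pow(77, Rational(1, 2))), 29514), Add(-41437, 17555)) = Mul(Add(29514, Mul(-3, I, Pow(77, Rational(1, 2)))), -23882) = Add(-704853348, Mul(71646, I, Pow(77, Rational(1, 2))))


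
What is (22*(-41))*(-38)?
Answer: 34276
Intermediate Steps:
(22*(-41))*(-38) = -902*(-38) = 34276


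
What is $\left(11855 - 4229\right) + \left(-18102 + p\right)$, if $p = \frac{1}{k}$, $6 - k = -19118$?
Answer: $- \frac{200343023}{19124} \approx -10476.0$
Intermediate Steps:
$k = 19124$ ($k = 6 - -19118 = 6 + 19118 = 19124$)
$p = \frac{1}{19124} \approx 5.229 \cdot 10^{-5}$
$\left(11855 - 4229\right) + \left(-18102 + p\right) = \left(11855 - 4229\right) + \left(-18102 + \frac{1}{19124}\right) = 7626 - \frac{346182647}{19124} = - \frac{200343023}{19124}$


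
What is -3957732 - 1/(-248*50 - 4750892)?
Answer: -18851833173743/4763292 ≈ -3.9577e+6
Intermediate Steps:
-3957732 - 1/(-248*50 - 4750892) = -3957732 - 1/(-12400 - 4750892) = -3957732 - 1/(-4763292) = -3957732 - 1*(-1/4763292) = -3957732 + 1/4763292 = -18851833173743/4763292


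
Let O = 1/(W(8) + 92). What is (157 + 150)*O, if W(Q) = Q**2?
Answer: 307/156 ≈ 1.9679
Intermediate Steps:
O = 1/156 (O = 1/(8**2 + 92) = 1/(64 + 92) = 1/156 ≈ 0.0064103)
(157 + 150)*O = (157 + 150)*(1/156) = 307*(1/156) = 307/156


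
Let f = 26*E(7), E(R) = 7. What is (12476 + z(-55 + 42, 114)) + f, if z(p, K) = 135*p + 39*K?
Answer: 15349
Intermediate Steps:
z(p, K) = 39*K + 135*p
f = 182 (f = 26*7 = 182)
(12476 + z(-55 + 42, 114)) + f = (12476 + (39*114 + 135*(-55 + 42))) + 182 = (12476 + (4446 + 135*(-13))) + 182 = (12476 + (4446 - 1755)) + 182 = (12476 + 2691) + 182 = 15167 + 182 = 15349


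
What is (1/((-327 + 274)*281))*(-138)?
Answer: 138/14893 ≈ 0.0092661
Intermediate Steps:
(1/((-327 + 274)*281))*(-138) = ((1/281)/(-53))*(-138) = -1/53*1/281*(-138) = -1/14893*(-138) = 138/14893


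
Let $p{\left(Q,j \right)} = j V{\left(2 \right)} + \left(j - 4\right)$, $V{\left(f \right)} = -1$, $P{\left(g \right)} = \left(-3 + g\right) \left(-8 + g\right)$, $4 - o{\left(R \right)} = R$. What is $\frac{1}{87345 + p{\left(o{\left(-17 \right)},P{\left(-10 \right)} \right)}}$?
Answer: $\frac{1}{87341} \approx 1.1449 \cdot 10^{-5}$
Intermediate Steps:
$o{\left(R \right)} = 4 - R$
$P{\left(g \right)} = \left(-8 + g\right) \left(-3 + g\right)$
$p{\left(Q,j \right)} = -4$ ($p{\left(Q,j \right)} = j \left(-1\right) + \left(j - 4\right) = - j + \left(-4 + j\right) = -4$)
$\frac{1}{87345 + p{\left(o{\left(-17 \right)},P{\left(-10 \right)} \right)}} = \frac{1}{87345 - 4} = \frac{1}{87341}$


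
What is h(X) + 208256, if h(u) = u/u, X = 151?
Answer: 208257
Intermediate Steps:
h(u) = 1
h(X) + 208256 = 1 + 208256 = 208257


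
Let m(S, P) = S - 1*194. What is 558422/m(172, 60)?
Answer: -279211/11 ≈ -25383.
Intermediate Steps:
m(S, P) = -194 + S (m(S, P) = S - 194 = -194 + S)
558422/m(172, 60) = 558422/(-194 + 172) = 558422/(-22) = 558422*(-1/22) = -279211/11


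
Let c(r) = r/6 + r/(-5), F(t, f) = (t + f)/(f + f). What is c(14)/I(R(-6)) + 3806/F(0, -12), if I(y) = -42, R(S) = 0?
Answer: 685081/90 ≈ 7612.0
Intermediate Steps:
F(t, f) = (f + t)/(2*f) (F(t, f) = (f + t)/((2*f)) = (f + t)*(1/(2*f)) = (f + t)/(2*f))
c(r) = -r/30 (c(r) = r*(⅙) + r*(-⅕) = r/6 - r/5 = -r/30)
c(14)/I(R(-6)) + 3806/F(0, -12) = -1/30*14/(-42) + 3806/(((½)*(-12 + 0)/(-12))) = -7/15*(-1/42) + 3806/(((½)*(-1/12)*(-12))) = 1/90 + 3806/(½) = 1/90 + 3806*2 = 1/90 + 7612 = 685081/90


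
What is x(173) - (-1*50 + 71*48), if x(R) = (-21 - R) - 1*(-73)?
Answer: -3479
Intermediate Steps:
x(R) = 52 - R (x(R) = (-21 - R) + 73 = 52 - R)
x(173) - (-1*50 + 71*48) = (52 - 1*173) - (-1*50 + 71*48) = (52 - 173) - (-50 + 3408) = -121 - 1*3358 = -121 - 3358 = -3479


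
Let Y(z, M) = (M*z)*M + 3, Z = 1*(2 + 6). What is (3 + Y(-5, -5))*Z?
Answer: -952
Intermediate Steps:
Z = 8 (Z = 1*8 = 8)
Y(z, M) = 3 + z*M² (Y(z, M) = z*M² + 3 = 3 + z*M²)
(3 + Y(-5, -5))*Z = (3 + (3 - 5*(-5)²))*8 = (3 + (3 - 5*25))*8 = (3 + (3 - 125))*8 = (3 - 122)*8 = -119*8 = -952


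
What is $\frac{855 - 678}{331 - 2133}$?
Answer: $- \frac{177}{1802} \approx -0.098224$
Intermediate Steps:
$\frac{855 - 678}{331 - 2133} = \frac{177}{331 - 2133} = \frac{177}{-1802} = 177 \left(- \frac{1}{1802}\right) = - \frac{177}{1802}$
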